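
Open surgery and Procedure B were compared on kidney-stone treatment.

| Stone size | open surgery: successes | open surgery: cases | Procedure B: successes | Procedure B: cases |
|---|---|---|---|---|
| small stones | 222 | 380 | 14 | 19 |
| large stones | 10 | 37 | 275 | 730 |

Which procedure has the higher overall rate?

Small stones: open surgery 222/380 = 58.4%, Procedure B 14/19 = 73.7% → Procedure B
Large stones: open surgery 10/37 = 27.0%, Procedure B 275/730 = 37.7% → Procedure B
Overall: open surgery 232/417 = 55.6%, Procedure B 289/749 = 38.6% → open surgery
(Procedure B wins every stone group but open surgery wins overall — Procedure B's cases skew toward the low-rate large stones group.)

open surgery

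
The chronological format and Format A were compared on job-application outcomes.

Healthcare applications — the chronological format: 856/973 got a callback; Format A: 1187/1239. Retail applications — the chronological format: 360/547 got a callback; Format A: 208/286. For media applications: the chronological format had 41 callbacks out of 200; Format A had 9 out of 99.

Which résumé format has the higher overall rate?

Format A

Healthcare: the chronological format 856/973 = 88.0%, Format A 1187/1239 = 95.8% → Format A
Retail: the chronological format 360/547 = 65.8%, Format A 208/286 = 72.7% → Format A
Media: the chronological format 41/200 = 20.5%, Format A 9/99 = 9.1% → the chronological format
Overall: the chronological format 1257/1720 = 73.1%, Format A 1404/1624 = 86.5% → Format A
(Neither sweeps every industry group, but Format A has the higher pooled rate.)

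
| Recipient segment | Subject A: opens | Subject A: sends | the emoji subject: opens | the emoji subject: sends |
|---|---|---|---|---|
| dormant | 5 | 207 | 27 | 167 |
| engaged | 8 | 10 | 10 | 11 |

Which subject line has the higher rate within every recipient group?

the emoji subject

Dormant: Subject A 5/207 = 2.4%, the emoji subject 27/167 = 16.2% → the emoji subject
Engaged: Subject A 8/10 = 80.0%, the emoji subject 10/11 = 90.9% → the emoji subject
The emoji subject has the higher rate in both groups.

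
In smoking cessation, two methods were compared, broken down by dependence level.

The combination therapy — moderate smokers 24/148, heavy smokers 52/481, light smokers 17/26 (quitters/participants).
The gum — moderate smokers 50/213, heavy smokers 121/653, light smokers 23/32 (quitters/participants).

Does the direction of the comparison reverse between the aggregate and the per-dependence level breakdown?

Moderate smokers: the combination therapy 24/148 = 16.2%, the gum 50/213 = 23.5% → the gum
Heavy smokers: the combination therapy 52/481 = 10.8%, the gum 121/653 = 18.5% → the gum
Light smokers: the combination therapy 17/26 = 65.4%, the gum 23/32 = 71.9% → the gum
Overall: the combination therapy 93/655 = 14.2%, the gum 194/898 = 21.6% → the gum
The gum wins overall and in every dependence group — no reversal.

No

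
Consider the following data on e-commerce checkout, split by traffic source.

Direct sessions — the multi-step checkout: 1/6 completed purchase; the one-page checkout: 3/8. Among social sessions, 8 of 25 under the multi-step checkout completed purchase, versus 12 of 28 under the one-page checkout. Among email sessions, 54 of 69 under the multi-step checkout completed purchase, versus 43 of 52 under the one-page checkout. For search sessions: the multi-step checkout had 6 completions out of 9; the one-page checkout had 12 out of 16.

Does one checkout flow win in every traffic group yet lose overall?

Direct: the multi-step checkout 1/6 = 16.7%, the one-page checkout 3/8 = 37.5% → the one-page checkout
Social: the multi-step checkout 8/25 = 32.0%, the one-page checkout 12/28 = 42.9% → the one-page checkout
Email: the multi-step checkout 54/69 = 78.3%, the one-page checkout 43/52 = 82.7% → the one-page checkout
Search: the multi-step checkout 6/9 = 66.7%, the one-page checkout 12/16 = 75.0% → the one-page checkout
Overall: the multi-step checkout 69/109 = 63.3%, the one-page checkout 70/104 = 67.3% → the one-page checkout
The one-page checkout wins overall and in every traffic group — no reversal.

No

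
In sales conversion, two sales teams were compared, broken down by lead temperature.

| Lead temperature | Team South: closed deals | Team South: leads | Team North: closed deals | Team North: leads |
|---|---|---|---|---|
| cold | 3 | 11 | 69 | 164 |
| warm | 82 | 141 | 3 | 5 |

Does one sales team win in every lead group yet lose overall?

Cold: Team South 3/11 = 27.3%, Team North 69/164 = 42.1% → Team North
Warm: Team South 82/141 = 58.2%, Team North 3/5 = 60.0% → Team North
Overall: Team South 85/152 = 55.9%, Team North 72/169 = 42.6% → Team South
Team North wins each lead group but Team South wins overall — the comparison reverses. Team North's leads skew toward cold, which has a lower base rate.

Yes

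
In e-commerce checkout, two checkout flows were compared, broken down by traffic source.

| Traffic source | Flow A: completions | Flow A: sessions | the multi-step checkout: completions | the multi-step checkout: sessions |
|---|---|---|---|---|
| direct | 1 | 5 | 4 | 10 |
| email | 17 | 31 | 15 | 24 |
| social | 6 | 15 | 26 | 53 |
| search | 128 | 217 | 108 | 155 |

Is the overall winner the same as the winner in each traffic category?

Yes

Direct: Flow A 1/5 = 20.0%, the multi-step checkout 4/10 = 40.0% → the multi-step checkout
Email: Flow A 17/31 = 54.8%, the multi-step checkout 15/24 = 62.5% → the multi-step checkout
Social: Flow A 6/15 = 40.0%, the multi-step checkout 26/53 = 49.1% → the multi-step checkout
Search: Flow A 128/217 = 59.0%, the multi-step checkout 108/155 = 69.7% → the multi-step checkout
Overall: Flow A 152/268 = 56.7%, the multi-step checkout 153/242 = 63.2% → the multi-step checkout
The multi-step checkout wins overall and in every traffic group — no reversal.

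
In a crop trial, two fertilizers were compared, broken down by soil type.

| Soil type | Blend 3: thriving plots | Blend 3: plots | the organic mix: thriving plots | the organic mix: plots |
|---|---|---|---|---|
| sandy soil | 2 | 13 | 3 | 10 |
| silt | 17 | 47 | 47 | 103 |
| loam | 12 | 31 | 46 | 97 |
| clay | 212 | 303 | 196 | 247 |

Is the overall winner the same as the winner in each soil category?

Sandy soil: Blend 3 2/13 = 15.4%, the organic mix 3/10 = 30.0% → the organic mix
Silt: Blend 3 17/47 = 36.2%, the organic mix 47/103 = 45.6% → the organic mix
Loam: Blend 3 12/31 = 38.7%, the organic mix 46/97 = 47.4% → the organic mix
Clay: Blend 3 212/303 = 70.0%, the organic mix 196/247 = 79.4% → the organic mix
Overall: Blend 3 243/394 = 61.7%, the organic mix 292/457 = 63.9% → the organic mix
The organic mix wins overall and in every soil group — no reversal.

Yes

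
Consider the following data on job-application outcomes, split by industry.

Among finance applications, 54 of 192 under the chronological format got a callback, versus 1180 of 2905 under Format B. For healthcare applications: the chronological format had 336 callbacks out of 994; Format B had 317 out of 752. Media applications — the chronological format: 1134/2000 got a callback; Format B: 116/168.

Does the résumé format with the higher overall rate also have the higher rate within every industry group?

No

Finance: the chronological format 54/192 = 28.1%, Format B 1180/2905 = 40.6% → Format B
Healthcare: the chronological format 336/994 = 33.8%, Format B 317/752 = 42.2% → Format B
Media: the chronological format 1134/2000 = 56.7%, Format B 116/168 = 69.0% → Format B
Overall: the chronological format 1524/3186 = 47.8%, Format B 1613/3825 = 42.2% → the chronological format
Format B wins each industry group but the chronological format wins overall — the comparison reverses. Format B's applications skew toward finance, which has a lower base rate.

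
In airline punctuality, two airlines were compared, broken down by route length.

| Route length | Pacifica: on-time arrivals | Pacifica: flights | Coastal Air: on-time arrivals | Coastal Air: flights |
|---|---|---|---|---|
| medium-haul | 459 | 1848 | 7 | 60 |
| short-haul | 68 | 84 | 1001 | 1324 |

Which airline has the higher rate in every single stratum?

Pacifica

Medium-haul: Pacifica 459/1848 = 24.8%, Coastal Air 7/60 = 11.7% → Pacifica
Short-haul: Pacifica 68/84 = 81.0%, Coastal Air 1001/1324 = 75.6% → Pacifica
Pacifica has the higher rate in both groups.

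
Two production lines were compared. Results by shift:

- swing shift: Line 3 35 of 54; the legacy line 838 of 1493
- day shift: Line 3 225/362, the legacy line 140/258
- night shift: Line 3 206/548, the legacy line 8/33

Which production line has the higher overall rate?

Swing shift: Line 3 35/54 = 64.8%, the legacy line 838/1493 = 56.1% → Line 3
Day shift: Line 3 225/362 = 62.2%, the legacy line 140/258 = 54.3% → Line 3
Night shift: Line 3 206/548 = 37.6%, the legacy line 8/33 = 24.2% → Line 3
Overall: Line 3 466/964 = 48.3%, the legacy line 986/1784 = 55.3% → the legacy line
(Line 3 wins every shift group but the legacy line wins overall — Line 3's units skew toward the low-rate night shift group.)

the legacy line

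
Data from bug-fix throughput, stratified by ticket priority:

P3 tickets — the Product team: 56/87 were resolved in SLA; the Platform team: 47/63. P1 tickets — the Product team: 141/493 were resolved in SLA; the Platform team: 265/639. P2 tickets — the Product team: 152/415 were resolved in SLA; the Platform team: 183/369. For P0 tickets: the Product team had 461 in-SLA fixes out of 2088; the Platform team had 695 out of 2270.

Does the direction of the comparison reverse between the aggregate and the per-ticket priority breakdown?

P3: the Product team 56/87 = 64.4%, the Platform team 47/63 = 74.6% → the Platform team
P1: the Product team 141/493 = 28.6%, the Platform team 265/639 = 41.5% → the Platform team
P2: the Product team 152/415 = 36.6%, the Platform team 183/369 = 49.6% → the Platform team
P0: the Product team 461/2088 = 22.1%, the Platform team 695/2270 = 30.6% → the Platform team
Overall: the Product team 810/3083 = 26.3%, the Platform team 1190/3341 = 35.6% → the Platform team
The Platform team wins overall and in every ticket group — no reversal.

No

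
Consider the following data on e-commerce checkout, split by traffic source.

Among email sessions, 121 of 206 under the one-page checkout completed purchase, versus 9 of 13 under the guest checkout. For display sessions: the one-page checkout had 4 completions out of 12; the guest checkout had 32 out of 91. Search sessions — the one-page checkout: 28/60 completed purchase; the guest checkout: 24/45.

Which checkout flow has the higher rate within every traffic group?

the guest checkout

Email: the one-page checkout 121/206 = 58.7%, the guest checkout 9/13 = 69.2% → the guest checkout
Display: the one-page checkout 4/12 = 33.3%, the guest checkout 32/91 = 35.2% → the guest checkout
Search: the one-page checkout 28/60 = 46.7%, the guest checkout 24/45 = 53.3% → the guest checkout
The guest checkout has the higher rate in all 3 groups.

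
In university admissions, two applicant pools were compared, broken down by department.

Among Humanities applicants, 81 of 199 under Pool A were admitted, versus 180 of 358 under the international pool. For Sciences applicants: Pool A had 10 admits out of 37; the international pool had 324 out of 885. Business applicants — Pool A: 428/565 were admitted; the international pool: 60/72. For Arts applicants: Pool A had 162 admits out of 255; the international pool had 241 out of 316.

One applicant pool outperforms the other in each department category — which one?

Humanities: Pool A 81/199 = 40.7%, the international pool 180/358 = 50.3% → the international pool
Sciences: Pool A 10/37 = 27.0%, the international pool 324/885 = 36.6% → the international pool
Business: Pool A 428/565 = 75.8%, the international pool 60/72 = 83.3% → the international pool
Arts: Pool A 162/255 = 63.5%, the international pool 241/316 = 76.3% → the international pool
The international pool has the higher rate in all 4 groups.

the international pool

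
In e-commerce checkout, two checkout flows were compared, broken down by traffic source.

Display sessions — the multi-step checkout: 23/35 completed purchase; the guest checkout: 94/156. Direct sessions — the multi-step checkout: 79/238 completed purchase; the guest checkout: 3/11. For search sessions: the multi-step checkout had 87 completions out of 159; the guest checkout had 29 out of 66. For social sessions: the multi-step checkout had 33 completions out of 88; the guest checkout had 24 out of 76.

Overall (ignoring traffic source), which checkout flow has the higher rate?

the guest checkout

Display: the multi-step checkout 23/35 = 65.7%, the guest checkout 94/156 = 60.3% → the multi-step checkout
Direct: the multi-step checkout 79/238 = 33.2%, the guest checkout 3/11 = 27.3% → the multi-step checkout
Search: the multi-step checkout 87/159 = 54.7%, the guest checkout 29/66 = 43.9% → the multi-step checkout
Social: the multi-step checkout 33/88 = 37.5%, the guest checkout 24/76 = 31.6% → the multi-step checkout
Overall: the multi-step checkout 222/520 = 42.7%, the guest checkout 150/309 = 48.5% → the guest checkout
(The multi-step checkout wins every traffic group but the guest checkout wins overall — the multi-step checkout's sessions skew toward the low-rate direct group.)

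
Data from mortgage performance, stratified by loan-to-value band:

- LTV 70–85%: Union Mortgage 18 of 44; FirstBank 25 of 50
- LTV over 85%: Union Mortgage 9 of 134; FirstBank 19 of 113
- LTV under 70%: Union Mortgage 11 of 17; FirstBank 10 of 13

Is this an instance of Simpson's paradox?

No

LTV 70–85%: Union Mortgage 18/44 = 40.9%, FirstBank 25/50 = 50.0% → FirstBank
LTV over 85%: Union Mortgage 9/134 = 6.7%, FirstBank 19/113 = 16.8% → FirstBank
LTV under 70%: Union Mortgage 11/17 = 64.7%, FirstBank 10/13 = 76.9% → FirstBank
Overall: Union Mortgage 38/195 = 19.5%, FirstBank 54/176 = 30.7% → FirstBank
FirstBank wins overall and in every loan-to-value group — no reversal.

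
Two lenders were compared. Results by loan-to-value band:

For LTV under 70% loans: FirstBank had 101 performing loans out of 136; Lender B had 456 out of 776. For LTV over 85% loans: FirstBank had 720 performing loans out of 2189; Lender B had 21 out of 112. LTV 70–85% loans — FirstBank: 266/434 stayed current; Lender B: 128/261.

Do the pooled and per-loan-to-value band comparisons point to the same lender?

No

LTV under 70%: FirstBank 101/136 = 74.3%, Lender B 456/776 = 58.8% → FirstBank
LTV over 85%: FirstBank 720/2189 = 32.9%, Lender B 21/112 = 18.8% → FirstBank
LTV 70–85%: FirstBank 266/434 = 61.3%, Lender B 128/261 = 49.0% → FirstBank
Overall: FirstBank 1087/2759 = 39.4%, Lender B 605/1149 = 52.7% → Lender B
FirstBank wins each loan-to-value group but Lender B wins overall — the comparison reverses. FirstBank's loans skew toward LTV over 85%, which has a lower base rate.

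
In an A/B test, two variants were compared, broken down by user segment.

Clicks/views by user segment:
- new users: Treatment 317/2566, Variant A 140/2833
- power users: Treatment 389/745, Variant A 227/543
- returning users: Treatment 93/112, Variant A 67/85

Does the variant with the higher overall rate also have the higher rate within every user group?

New users: Treatment 317/2566 = 12.4%, Variant A 140/2833 = 4.9% → Treatment
Power users: Treatment 389/745 = 52.2%, Variant A 227/543 = 41.8% → Treatment
Returning users: Treatment 93/112 = 83.0%, Variant A 67/85 = 78.8% → Treatment
Overall: Treatment 799/3423 = 23.3%, Variant A 434/3461 = 12.5% → Treatment
Treatment wins overall and in every user group — no reversal.

Yes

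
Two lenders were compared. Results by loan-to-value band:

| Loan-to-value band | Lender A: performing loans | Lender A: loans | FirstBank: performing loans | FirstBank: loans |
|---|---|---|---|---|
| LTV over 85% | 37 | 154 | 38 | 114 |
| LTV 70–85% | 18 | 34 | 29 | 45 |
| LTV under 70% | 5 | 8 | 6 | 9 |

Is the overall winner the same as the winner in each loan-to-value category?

Yes

LTV over 85%: Lender A 37/154 = 24.0%, FirstBank 38/114 = 33.3% → FirstBank
LTV 70–85%: Lender A 18/34 = 52.9%, FirstBank 29/45 = 64.4% → FirstBank
LTV under 70%: Lender A 5/8 = 62.5%, FirstBank 6/9 = 66.7% → FirstBank
Overall: Lender A 60/196 = 30.6%, FirstBank 73/168 = 43.5% → FirstBank
FirstBank wins overall and in every loan-to-value group — no reversal.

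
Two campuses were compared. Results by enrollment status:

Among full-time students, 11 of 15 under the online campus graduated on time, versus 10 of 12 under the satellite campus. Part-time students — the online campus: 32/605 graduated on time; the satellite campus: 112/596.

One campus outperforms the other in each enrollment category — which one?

the satellite campus

Full-time: the online campus 11/15 = 73.3%, the satellite campus 10/12 = 83.3% → the satellite campus
Part-time: the online campus 32/605 = 5.3%, the satellite campus 112/596 = 18.8% → the satellite campus
The satellite campus has the higher rate in both groups.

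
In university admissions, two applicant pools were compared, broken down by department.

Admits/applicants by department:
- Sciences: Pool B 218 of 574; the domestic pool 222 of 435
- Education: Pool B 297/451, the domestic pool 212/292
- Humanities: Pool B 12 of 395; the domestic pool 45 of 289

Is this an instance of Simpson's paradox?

No

Sciences: Pool B 218/574 = 38.0%, the domestic pool 222/435 = 51.0% → the domestic pool
Education: Pool B 297/451 = 65.9%, the domestic pool 212/292 = 72.6% → the domestic pool
Humanities: Pool B 12/395 = 3.0%, the domestic pool 45/289 = 15.6% → the domestic pool
Overall: Pool B 527/1420 = 37.1%, the domestic pool 479/1016 = 47.1% → the domestic pool
The domestic pool wins overall and in every department group — no reversal.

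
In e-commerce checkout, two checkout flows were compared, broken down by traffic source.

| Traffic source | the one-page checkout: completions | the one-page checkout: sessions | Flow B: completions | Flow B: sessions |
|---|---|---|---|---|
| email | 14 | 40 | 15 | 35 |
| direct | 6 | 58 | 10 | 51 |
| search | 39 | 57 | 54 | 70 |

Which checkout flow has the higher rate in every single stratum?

Email: the one-page checkout 14/40 = 35.0%, Flow B 15/35 = 42.9% → Flow B
Direct: the one-page checkout 6/58 = 10.3%, Flow B 10/51 = 19.6% → Flow B
Search: the one-page checkout 39/57 = 68.4%, Flow B 54/70 = 77.1% → Flow B
Flow B has the higher rate in all 3 groups.

Flow B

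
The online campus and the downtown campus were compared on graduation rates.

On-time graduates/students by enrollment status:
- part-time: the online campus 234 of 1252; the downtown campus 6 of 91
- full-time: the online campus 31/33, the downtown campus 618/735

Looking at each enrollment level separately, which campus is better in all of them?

the online campus

Part-time: the online campus 234/1252 = 18.7%, the downtown campus 6/91 = 6.6% → the online campus
Full-time: the online campus 31/33 = 93.9%, the downtown campus 618/735 = 84.1% → the online campus
The online campus has the higher rate in both groups.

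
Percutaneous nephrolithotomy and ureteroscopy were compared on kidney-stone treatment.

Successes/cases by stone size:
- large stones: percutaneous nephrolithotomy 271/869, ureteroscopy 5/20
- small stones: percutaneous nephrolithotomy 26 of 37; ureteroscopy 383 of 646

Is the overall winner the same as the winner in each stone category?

No

Large stones: percutaneous nephrolithotomy 271/869 = 31.2%, ureteroscopy 5/20 = 25.0% → percutaneous nephrolithotomy
Small stones: percutaneous nephrolithotomy 26/37 = 70.3%, ureteroscopy 383/646 = 59.3% → percutaneous nephrolithotomy
Overall: percutaneous nephrolithotomy 297/906 = 32.8%, ureteroscopy 388/666 = 58.3% → ureteroscopy
Percutaneous nephrolithotomy wins each stone group but ureteroscopy wins overall — the comparison reverses. Percutaneous nephrolithotomy's cases skew toward large stones, which has a lower base rate.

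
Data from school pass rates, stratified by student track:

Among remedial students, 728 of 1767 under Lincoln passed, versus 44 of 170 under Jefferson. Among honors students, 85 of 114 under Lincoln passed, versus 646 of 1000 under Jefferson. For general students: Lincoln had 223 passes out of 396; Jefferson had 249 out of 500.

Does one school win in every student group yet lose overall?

Yes

Remedial: Lincoln 728/1767 = 41.2%, Jefferson 44/170 = 25.9% → Lincoln
Honors: Lincoln 85/114 = 74.6%, Jefferson 646/1000 = 64.6% → Lincoln
General: Lincoln 223/396 = 56.3%, Jefferson 249/500 = 49.8% → Lincoln
Overall: Lincoln 1036/2277 = 45.5%, Jefferson 939/1670 = 56.2% → Jefferson
Lincoln wins each student group but Jefferson wins overall — the comparison reverses. Lincoln's students skew toward remedial, which has a lower base rate.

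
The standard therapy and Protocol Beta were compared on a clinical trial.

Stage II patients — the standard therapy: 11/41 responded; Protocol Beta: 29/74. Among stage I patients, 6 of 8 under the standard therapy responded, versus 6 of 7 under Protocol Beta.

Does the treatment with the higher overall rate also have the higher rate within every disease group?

Yes

Stage II: the standard therapy 11/41 = 26.8%, Protocol Beta 29/74 = 39.2% → Protocol Beta
Stage I: the standard therapy 6/8 = 75.0%, Protocol Beta 6/7 = 85.7% → Protocol Beta
Overall: the standard therapy 17/49 = 34.7%, Protocol Beta 35/81 = 43.2% → Protocol Beta
Protocol Beta wins overall and in every disease group — no reversal.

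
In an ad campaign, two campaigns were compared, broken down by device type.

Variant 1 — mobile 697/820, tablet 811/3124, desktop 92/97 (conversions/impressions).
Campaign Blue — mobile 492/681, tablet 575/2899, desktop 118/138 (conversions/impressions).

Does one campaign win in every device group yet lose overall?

No

Mobile: Variant 1 697/820 = 85.0%, Campaign Blue 492/681 = 72.2% → Variant 1
Tablet: Variant 1 811/3124 = 26.0%, Campaign Blue 575/2899 = 19.8% → Variant 1
Desktop: Variant 1 92/97 = 94.8%, Campaign Blue 118/138 = 85.5% → Variant 1
Overall: Variant 1 1600/4041 = 39.6%, Campaign Blue 1185/3718 = 31.9% → Variant 1
Variant 1 wins overall and in every device group — no reversal.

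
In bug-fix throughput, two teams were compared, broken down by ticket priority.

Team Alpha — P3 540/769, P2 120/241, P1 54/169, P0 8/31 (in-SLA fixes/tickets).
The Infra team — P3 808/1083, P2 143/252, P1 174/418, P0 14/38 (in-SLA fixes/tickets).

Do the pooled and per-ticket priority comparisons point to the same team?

Yes

P3: Team Alpha 540/769 = 70.2%, the Infra team 808/1083 = 74.6% → the Infra team
P2: Team Alpha 120/241 = 49.8%, the Infra team 143/252 = 56.7% → the Infra team
P1: Team Alpha 54/169 = 32.0%, the Infra team 174/418 = 41.6% → the Infra team
P0: Team Alpha 8/31 = 25.8%, the Infra team 14/38 = 36.8% → the Infra team
Overall: Team Alpha 722/1210 = 59.7%, the Infra team 1139/1791 = 63.6% → the Infra team
The Infra team wins overall and in every ticket group — no reversal.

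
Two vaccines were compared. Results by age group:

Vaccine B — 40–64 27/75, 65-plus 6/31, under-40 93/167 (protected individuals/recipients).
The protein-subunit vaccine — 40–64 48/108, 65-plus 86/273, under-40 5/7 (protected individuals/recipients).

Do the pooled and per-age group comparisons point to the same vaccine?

40–64: Vaccine B 27/75 = 36.0%, the protein-subunit vaccine 48/108 = 44.4% → the protein-subunit vaccine
65-plus: Vaccine B 6/31 = 19.4%, the protein-subunit vaccine 86/273 = 31.5% → the protein-subunit vaccine
Under-40: Vaccine B 93/167 = 55.7%, the protein-subunit vaccine 5/7 = 71.4% → the protein-subunit vaccine
Overall: Vaccine B 126/273 = 46.2%, the protein-subunit vaccine 139/388 = 35.8% → Vaccine B
The protein-subunit vaccine wins each age group but Vaccine B wins overall — the comparison reverses. The protein-subunit vaccine's recipients skew toward 65-plus, which has a lower base rate.

No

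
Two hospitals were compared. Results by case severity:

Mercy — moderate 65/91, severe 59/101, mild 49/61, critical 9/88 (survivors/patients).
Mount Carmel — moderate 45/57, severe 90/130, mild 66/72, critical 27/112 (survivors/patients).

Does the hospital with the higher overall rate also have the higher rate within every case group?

Moderate: Mercy 65/91 = 71.4%, Mount Carmel 45/57 = 78.9% → Mount Carmel
Severe: Mercy 59/101 = 58.4%, Mount Carmel 90/130 = 69.2% → Mount Carmel
Mild: Mercy 49/61 = 80.3%, Mount Carmel 66/72 = 91.7% → Mount Carmel
Critical: Mercy 9/88 = 10.2%, Mount Carmel 27/112 = 24.1% → Mount Carmel
Overall: Mercy 182/341 = 53.4%, Mount Carmel 228/371 = 61.5% → Mount Carmel
Mount Carmel wins overall and in every case group — no reversal.

Yes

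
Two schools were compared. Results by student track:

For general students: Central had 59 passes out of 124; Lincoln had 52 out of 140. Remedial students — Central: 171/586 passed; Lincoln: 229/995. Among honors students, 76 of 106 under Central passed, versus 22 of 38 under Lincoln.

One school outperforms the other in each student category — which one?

General: Central 59/124 = 47.6%, Lincoln 52/140 = 37.1% → Central
Remedial: Central 171/586 = 29.2%, Lincoln 229/995 = 23.0% → Central
Honors: Central 76/106 = 71.7%, Lincoln 22/38 = 57.9% → Central
Central has the higher rate in all 3 groups.

Central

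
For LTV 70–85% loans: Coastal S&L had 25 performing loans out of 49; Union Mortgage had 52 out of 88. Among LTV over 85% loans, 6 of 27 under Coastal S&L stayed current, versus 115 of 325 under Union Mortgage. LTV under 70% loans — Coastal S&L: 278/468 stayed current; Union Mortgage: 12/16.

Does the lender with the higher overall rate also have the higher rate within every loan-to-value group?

No

LTV 70–85%: Coastal S&L 25/49 = 51.0%, Union Mortgage 52/88 = 59.1% → Union Mortgage
LTV over 85%: Coastal S&L 6/27 = 22.2%, Union Mortgage 115/325 = 35.4% → Union Mortgage
LTV under 70%: Coastal S&L 278/468 = 59.4%, Union Mortgage 12/16 = 75.0% → Union Mortgage
Overall: Coastal S&L 309/544 = 56.8%, Union Mortgage 179/429 = 41.7% → Coastal S&L
Union Mortgage wins each loan-to-value group but Coastal S&L wins overall — the comparison reverses. Union Mortgage's loans skew toward LTV over 85%, which has a lower base rate.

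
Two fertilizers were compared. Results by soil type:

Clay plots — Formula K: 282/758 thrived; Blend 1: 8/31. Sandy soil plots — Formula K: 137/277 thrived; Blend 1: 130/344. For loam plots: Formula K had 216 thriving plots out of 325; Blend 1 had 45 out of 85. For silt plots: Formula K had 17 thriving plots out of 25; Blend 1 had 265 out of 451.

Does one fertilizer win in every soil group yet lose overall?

Clay: Formula K 282/758 = 37.2%, Blend 1 8/31 = 25.8% → Formula K
Sandy soil: Formula K 137/277 = 49.5%, Blend 1 130/344 = 37.8% → Formula K
Loam: Formula K 216/325 = 66.5%, Blend 1 45/85 = 52.9% → Formula K
Silt: Formula K 17/25 = 68.0%, Blend 1 265/451 = 58.8% → Formula K
Overall: Formula K 652/1385 = 47.1%, Blend 1 448/911 = 49.2% → Blend 1
Formula K wins each soil group but Blend 1 wins overall — the comparison reverses. Formula K's plots skew toward clay, which has a lower base rate.

Yes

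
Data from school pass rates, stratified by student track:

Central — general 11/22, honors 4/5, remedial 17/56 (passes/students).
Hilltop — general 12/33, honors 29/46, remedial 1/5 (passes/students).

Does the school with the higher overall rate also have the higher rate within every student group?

General: Central 11/22 = 50.0%, Hilltop 12/33 = 36.4% → Central
Honors: Central 4/5 = 80.0%, Hilltop 29/46 = 63.0% → Central
Remedial: Central 17/56 = 30.4%, Hilltop 1/5 = 20.0% → Central
Overall: Central 32/83 = 38.6%, Hilltop 42/84 = 50.0% → Hilltop
Central wins each student group but Hilltop wins overall — the comparison reverses. Central's students skew toward remedial, which has a lower base rate.

No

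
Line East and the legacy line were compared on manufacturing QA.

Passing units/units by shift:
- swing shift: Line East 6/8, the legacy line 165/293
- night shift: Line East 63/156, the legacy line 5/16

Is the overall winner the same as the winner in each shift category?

Swing shift: Line East 6/8 = 75.0%, the legacy line 165/293 = 56.3% → Line East
Night shift: Line East 63/156 = 40.4%, the legacy line 5/16 = 31.2% → Line East
Overall: Line East 69/164 = 42.1%, the legacy line 170/309 = 55.0% → the legacy line
Line East wins each shift group but the legacy line wins overall — the comparison reverses. Line East's units skew toward night shift, which has a lower base rate.

No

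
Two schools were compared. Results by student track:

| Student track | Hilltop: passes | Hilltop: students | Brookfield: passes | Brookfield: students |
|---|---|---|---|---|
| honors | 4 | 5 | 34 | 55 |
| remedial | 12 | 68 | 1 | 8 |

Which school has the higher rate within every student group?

Hilltop

Honors: Hilltop 4/5 = 80.0%, Brookfield 34/55 = 61.8% → Hilltop
Remedial: Hilltop 12/68 = 17.6%, Brookfield 1/8 = 12.5% → Hilltop
Hilltop has the higher rate in both groups.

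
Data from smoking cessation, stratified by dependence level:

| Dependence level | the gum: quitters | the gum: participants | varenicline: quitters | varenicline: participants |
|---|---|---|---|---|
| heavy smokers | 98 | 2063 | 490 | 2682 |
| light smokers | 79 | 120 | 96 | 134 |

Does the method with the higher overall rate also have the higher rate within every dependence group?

Yes

Heavy smokers: the gum 98/2063 = 4.8%, varenicline 490/2682 = 18.3% → varenicline
Light smokers: the gum 79/120 = 65.8%, varenicline 96/134 = 71.6% → varenicline
Overall: the gum 177/2183 = 8.1%, varenicline 586/2816 = 20.8% → varenicline
Varenicline wins overall and in every dependence group — no reversal.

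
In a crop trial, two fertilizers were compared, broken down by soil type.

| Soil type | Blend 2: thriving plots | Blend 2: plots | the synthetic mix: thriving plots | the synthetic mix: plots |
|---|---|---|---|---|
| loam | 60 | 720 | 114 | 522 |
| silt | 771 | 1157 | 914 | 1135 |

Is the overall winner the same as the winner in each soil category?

Yes

Loam: Blend 2 60/720 = 8.3%, the synthetic mix 114/522 = 21.8% → the synthetic mix
Silt: Blend 2 771/1157 = 66.6%, the synthetic mix 914/1135 = 80.5% → the synthetic mix
Overall: Blend 2 831/1877 = 44.3%, the synthetic mix 1028/1657 = 62.0% → the synthetic mix
The synthetic mix wins overall and in every soil group — no reversal.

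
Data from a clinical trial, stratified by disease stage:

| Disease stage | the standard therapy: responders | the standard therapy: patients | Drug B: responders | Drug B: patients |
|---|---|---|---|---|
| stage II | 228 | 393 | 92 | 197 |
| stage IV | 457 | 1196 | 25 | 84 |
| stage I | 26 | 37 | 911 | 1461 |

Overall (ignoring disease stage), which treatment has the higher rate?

Drug B

Stage II: the standard therapy 228/393 = 58.0%, Drug B 92/197 = 46.7% → the standard therapy
Stage IV: the standard therapy 457/1196 = 38.2%, Drug B 25/84 = 29.8% → the standard therapy
Stage I: the standard therapy 26/37 = 70.3%, Drug B 911/1461 = 62.4% → the standard therapy
Overall: the standard therapy 711/1626 = 43.7%, Drug B 1028/1742 = 59.0% → Drug B
(The standard therapy wins every disease group but Drug B wins overall — the standard therapy's patients skew toward the low-rate stage IV group.)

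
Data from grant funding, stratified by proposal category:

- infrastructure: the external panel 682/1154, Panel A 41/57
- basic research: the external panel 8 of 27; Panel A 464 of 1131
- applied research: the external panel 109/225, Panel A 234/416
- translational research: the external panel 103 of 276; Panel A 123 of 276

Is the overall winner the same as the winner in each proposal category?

No

Infrastructure: the external panel 682/1154 = 59.1%, Panel A 41/57 = 71.9% → Panel A
Basic research: the external panel 8/27 = 29.6%, Panel A 464/1131 = 41.0% → Panel A
Applied research: the external panel 109/225 = 48.4%, Panel A 234/416 = 56.2% → Panel A
Translational research: the external panel 103/276 = 37.3%, Panel A 123/276 = 44.6% → Panel A
Overall: the external panel 902/1682 = 53.6%, Panel A 862/1880 = 45.9% → the external panel
Panel A wins each proposal group but the external panel wins overall — the comparison reverses. Panel A's proposals skew toward basic research, which has a lower base rate.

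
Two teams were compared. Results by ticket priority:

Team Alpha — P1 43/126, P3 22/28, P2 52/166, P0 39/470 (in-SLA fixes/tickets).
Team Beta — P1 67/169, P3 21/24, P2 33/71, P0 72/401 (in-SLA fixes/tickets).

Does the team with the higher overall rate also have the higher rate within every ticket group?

Yes

P1: Team Alpha 43/126 = 34.1%, Team Beta 67/169 = 39.6% → Team Beta
P3: Team Alpha 22/28 = 78.6%, Team Beta 21/24 = 87.5% → Team Beta
P2: Team Alpha 52/166 = 31.3%, Team Beta 33/71 = 46.5% → Team Beta
P0: Team Alpha 39/470 = 8.3%, Team Beta 72/401 = 18.0% → Team Beta
Overall: Team Alpha 156/790 = 19.7%, Team Beta 193/665 = 29.0% → Team Beta
Team Beta wins overall and in every ticket group — no reversal.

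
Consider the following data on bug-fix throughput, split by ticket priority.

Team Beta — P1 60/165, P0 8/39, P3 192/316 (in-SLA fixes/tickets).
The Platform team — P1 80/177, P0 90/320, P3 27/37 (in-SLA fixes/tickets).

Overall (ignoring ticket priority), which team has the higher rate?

P1: Team Beta 60/165 = 36.4%, the Platform team 80/177 = 45.2% → the Platform team
P0: Team Beta 8/39 = 20.5%, the Platform team 90/320 = 28.1% → the Platform team
P3: Team Beta 192/316 = 60.8%, the Platform team 27/37 = 73.0% → the Platform team
Overall: Team Beta 260/520 = 50.0%, the Platform team 197/534 = 36.9% → Team Beta
(The Platform team wins every ticket group but Team Beta wins overall — the Platform team's tickets skew toward the low-rate P0 group.)

Team Beta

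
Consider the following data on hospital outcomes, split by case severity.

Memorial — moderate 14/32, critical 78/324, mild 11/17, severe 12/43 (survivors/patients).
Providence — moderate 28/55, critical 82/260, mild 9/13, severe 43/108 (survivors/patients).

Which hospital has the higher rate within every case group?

Providence

Moderate: Memorial 14/32 = 43.8%, Providence 28/55 = 50.9% → Providence
Critical: Memorial 78/324 = 24.1%, Providence 82/260 = 31.5% → Providence
Mild: Memorial 11/17 = 64.7%, Providence 9/13 = 69.2% → Providence
Severe: Memorial 12/43 = 27.9%, Providence 43/108 = 39.8% → Providence
Providence has the higher rate in all 4 groups.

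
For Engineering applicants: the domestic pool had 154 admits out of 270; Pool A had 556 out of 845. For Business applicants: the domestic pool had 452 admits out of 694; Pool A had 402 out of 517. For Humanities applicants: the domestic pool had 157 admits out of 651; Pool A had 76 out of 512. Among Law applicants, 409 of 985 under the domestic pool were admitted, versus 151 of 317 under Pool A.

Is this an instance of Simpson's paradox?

No

Engineering: the domestic pool 154/270 = 57.0%, Pool A 556/845 = 65.8% → Pool A
Business: the domestic pool 452/694 = 65.1%, Pool A 402/517 = 77.8% → Pool A
Humanities: the domestic pool 157/651 = 24.1%, Pool A 76/512 = 14.8% → the domestic pool
Law: the domestic pool 409/985 = 41.5%, Pool A 151/317 = 47.6% → Pool A
Overall: the domestic pool 1172/2600 = 45.1%, Pool A 1185/2191 = 54.1% → Pool A
Neither sweeps: the domestic pool wins 1 of 4 groups, Pool A wins 3. Pool A wins overall but not every group — no Simpson reversal.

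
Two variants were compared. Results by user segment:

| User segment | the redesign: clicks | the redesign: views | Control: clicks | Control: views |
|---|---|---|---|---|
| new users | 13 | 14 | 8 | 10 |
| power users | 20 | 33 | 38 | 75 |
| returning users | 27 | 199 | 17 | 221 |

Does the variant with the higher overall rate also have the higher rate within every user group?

New users: the redesign 13/14 = 92.9%, Control 8/10 = 80.0% → the redesign
Power users: the redesign 20/33 = 60.6%, Control 38/75 = 50.7% → the redesign
Returning users: the redesign 27/199 = 13.6%, Control 17/221 = 7.7% → the redesign
Overall: the redesign 60/246 = 24.4%, Control 63/306 = 20.6% → the redesign
The redesign wins overall and in every user group — no reversal.

Yes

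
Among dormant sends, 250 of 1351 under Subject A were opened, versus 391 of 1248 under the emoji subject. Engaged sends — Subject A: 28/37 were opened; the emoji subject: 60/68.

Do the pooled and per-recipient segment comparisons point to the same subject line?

Dormant: Subject A 250/1351 = 18.5%, the emoji subject 391/1248 = 31.3% → the emoji subject
Engaged: Subject A 28/37 = 75.7%, the emoji subject 60/68 = 88.2% → the emoji subject
Overall: Subject A 278/1388 = 20.0%, the emoji subject 451/1316 = 34.3% → the emoji subject
The emoji subject wins overall and in every recipient group — no reversal.

Yes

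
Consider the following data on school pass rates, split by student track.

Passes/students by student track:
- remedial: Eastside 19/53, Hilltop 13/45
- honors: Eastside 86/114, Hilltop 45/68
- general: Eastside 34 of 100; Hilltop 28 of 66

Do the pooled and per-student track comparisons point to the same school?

Remedial: Eastside 19/53 = 35.8%, Hilltop 13/45 = 28.9% → Eastside
Honors: Eastside 86/114 = 75.4%, Hilltop 45/68 = 66.2% → Eastside
General: Eastside 34/100 = 34.0%, Hilltop 28/66 = 42.4% → Hilltop
Overall: Eastside 139/267 = 52.1%, Hilltop 86/179 = 48.0% → Eastside
Neither sweeps: Eastside wins 2 of 3 groups, Hilltop wins 1. Eastside wins overall but not every group — no Simpson reversal.

No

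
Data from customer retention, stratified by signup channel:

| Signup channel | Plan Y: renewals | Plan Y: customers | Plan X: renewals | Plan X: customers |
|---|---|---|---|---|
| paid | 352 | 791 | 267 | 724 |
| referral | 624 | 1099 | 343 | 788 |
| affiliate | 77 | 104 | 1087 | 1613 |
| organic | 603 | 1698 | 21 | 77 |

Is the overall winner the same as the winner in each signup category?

Paid: Plan Y 352/791 = 44.5%, Plan X 267/724 = 36.9% → Plan Y
Referral: Plan Y 624/1099 = 56.8%, Plan X 343/788 = 43.5% → Plan Y
Affiliate: Plan Y 77/104 = 74.0%, Plan X 1087/1613 = 67.4% → Plan Y
Organic: Plan Y 603/1698 = 35.5%, Plan X 21/77 = 27.3% → Plan Y
Overall: Plan Y 1656/3692 = 44.9%, Plan X 1718/3202 = 53.7% → Plan X
Plan Y wins each signup group but Plan X wins overall — the comparison reverses. Plan Y's customers skew toward organic, which has a lower base rate.

No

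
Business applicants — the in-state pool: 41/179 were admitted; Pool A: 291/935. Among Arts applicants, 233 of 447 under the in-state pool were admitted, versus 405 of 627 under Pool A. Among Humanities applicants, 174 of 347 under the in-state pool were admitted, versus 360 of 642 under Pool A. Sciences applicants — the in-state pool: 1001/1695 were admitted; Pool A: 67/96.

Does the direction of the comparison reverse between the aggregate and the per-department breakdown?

Business: the in-state pool 41/179 = 22.9%, Pool A 291/935 = 31.1% → Pool A
Arts: the in-state pool 233/447 = 52.1%, Pool A 405/627 = 64.6% → Pool A
Humanities: the in-state pool 174/347 = 50.1%, Pool A 360/642 = 56.1% → Pool A
Sciences: the in-state pool 1001/1695 = 59.1%, Pool A 67/96 = 69.8% → Pool A
Overall: the in-state pool 1449/2668 = 54.3%, Pool A 1123/2300 = 48.8% → the in-state pool
Pool A wins each department group but the in-state pool wins overall — the comparison reverses. Pool A's applicants skew toward Business, which has a lower base rate.

Yes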